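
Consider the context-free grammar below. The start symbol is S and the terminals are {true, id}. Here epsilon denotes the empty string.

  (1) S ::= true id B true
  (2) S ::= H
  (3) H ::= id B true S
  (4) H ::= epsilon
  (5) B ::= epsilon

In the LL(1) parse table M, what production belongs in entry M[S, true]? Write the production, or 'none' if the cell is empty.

S ::= true id B true

FIRST(H) = {epsilon, id}
FIRST(B) = {epsilon}
FIRST(S) = {epsilon, id, true}  (via H)
FOLLOW(S) includes $ since S is the start symbol.
FOLLOW(S): in H::=id B true S, the suffix after S is empty, so FOLLOW(S) ⊇ FOLLOW(H) = {$}. Thus FOLLOW(S) = {$}.
FOLLOW(H): in S::=H, the suffix after H is empty, so FOLLOW(H) ⊇ FOLLOW(S) = {$}. Thus FOLLOW(H) = {$}.
For S ::= true id B true: FIRST(true id B true) = {true}, so it goes in M[S, t] for t ∈ {true}.
For S ::= H: FIRST(H) = {epsilon, id}, so it goes in M[S, t] for t ∈ {id}; since epsilon ∈ FIRST, also for every t ∈ FOLLOW(S) = {$}.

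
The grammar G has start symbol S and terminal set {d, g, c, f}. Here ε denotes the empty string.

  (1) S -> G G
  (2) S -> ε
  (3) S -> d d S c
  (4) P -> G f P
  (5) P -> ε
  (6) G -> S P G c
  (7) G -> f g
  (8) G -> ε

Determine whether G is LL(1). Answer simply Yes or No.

No

FIRST(S) = {ε, c, d, f}
FIRST(P) = {ε, c, d, f}
FIRST(G) = {ε, c, d, f}
FOLLOW(S) = {$, c, d, f}
FOLLOW(P) = {c, d, f}
FOLLOW(G) = {$, c, d, f}
Cell M[G, c] receives both G -> S P G c and G -> ε — the grammar is not LL(1).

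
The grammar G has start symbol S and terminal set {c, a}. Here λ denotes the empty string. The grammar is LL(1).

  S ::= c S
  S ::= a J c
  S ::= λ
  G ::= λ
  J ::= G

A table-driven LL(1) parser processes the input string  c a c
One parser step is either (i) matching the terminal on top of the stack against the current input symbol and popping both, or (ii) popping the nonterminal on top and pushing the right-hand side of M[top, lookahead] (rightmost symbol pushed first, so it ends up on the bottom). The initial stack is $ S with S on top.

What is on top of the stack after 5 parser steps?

     Stack    Input    Action
  1  $ S      c a c $  expand S ::= c S
  2  $ S c    c a c $  match c
  3  $ S      a c $    expand S ::= a J c
  4  $ c J a  a c $    match a
  5  $ c J    c $      expand J ::= G
Stack after step 5: $ c G (top = G).

G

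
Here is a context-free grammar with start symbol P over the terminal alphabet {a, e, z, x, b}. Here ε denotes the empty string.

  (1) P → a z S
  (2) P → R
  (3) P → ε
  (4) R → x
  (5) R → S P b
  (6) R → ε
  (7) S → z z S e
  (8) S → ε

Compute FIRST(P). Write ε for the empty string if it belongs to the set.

{ε, a, b, x, z}

FIRST(S): from S→z z S e we get {z}; from S→ε we get {ε}. So FIRST(S) = {ε, z}.
FIRST(P): from P→a z S we get {a}; from P→R we get {ε, a, b, x, z}; from P→ε we get {ε}. So FIRST(P) = {ε, a, b, x, z}.
FIRST(R): from R→x we get {x}; from R→S P b we get {a, b, x, z}; from R→ε we get {ε}. So FIRST(R) = {ε, a, b, x, z}.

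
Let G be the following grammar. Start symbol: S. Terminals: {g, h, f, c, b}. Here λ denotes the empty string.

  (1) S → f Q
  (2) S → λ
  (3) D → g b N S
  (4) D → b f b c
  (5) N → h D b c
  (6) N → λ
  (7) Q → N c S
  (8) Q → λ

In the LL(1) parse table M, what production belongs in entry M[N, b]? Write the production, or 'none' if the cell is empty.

N → λ

FIRST(S): from S→f Q we get {f}; from S→λ we get {λ}. So FIRST(S) = {λ, f}.
FIRST(D): from D→g b N S we get {g}; from D→b f b c we get {b}. So FIRST(D) = {b, g}.
FIRST(N): from N→h D b c we get {h}; from N→λ we get {λ}. So FIRST(N) = {λ, h}.
FIRST(Q): from Q→N c S we get {c, h}; from Q→λ we get {λ}. So FIRST(Q) = {λ, c, h}.
FOLLOW(S) includes $ since S is the start symbol.
FOLLOW(D): in N→h D b c, D is followed by b c with FIRST {b}. Thus FOLLOW(D) = {b}.
FOLLOW(N): in D→g b N S, N is followed by S with FIRST {λ, f}; in D→g b N S, the suffix after N is nullable, so FOLLOW(N) ⊇ FOLLOW(D) = {b}; in Q→N c S, N is followed by c S with FIRST {c}. Thus FOLLOW(N) = {b, c, f}.
For N → h D b c: FIRST(h D b c) = {h}, so it goes in M[N, t] for t ∈ {h}.
For N → λ: FIRST(λ) = {λ}, so it goes in M[N, t] for t ∈ {}; since λ ∈ FIRST, also for every t ∈ FOLLOW(N) = {b, c, f}.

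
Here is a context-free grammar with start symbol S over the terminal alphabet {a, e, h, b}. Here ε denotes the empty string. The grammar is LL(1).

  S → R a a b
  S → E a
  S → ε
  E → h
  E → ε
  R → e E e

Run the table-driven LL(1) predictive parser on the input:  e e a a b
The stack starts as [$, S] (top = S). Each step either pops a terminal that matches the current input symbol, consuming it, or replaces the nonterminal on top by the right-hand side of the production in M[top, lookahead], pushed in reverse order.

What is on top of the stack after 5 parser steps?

a

     Stack          Input        Action
  1  $ S            e e a a b $  expand S → R a a b
  2  $ b a a R      e e a a b $  expand R → e E e
  3  $ b a a e E e  e e a a b $  match e
  4  $ b a a e E    e a a b $    expand E → ε
  5  $ b a a e      e a a b $    match e
Stack after step 5: $ b a a (top = a).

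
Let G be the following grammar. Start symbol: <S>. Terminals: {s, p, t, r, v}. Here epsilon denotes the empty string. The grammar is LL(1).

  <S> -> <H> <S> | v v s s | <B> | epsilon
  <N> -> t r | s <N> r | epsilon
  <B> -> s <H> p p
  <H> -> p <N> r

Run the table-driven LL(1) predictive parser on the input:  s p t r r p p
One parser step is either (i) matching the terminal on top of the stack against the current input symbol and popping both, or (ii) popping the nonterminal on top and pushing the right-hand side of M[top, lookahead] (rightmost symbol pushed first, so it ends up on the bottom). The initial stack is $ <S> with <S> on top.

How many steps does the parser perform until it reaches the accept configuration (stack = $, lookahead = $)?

step 1: stack=$ <S>  input=s p t r r p p $  — expand <S> -> <B>
step 2: stack=$ <B>  input=s p t r r p p $  — expand <B> -> s <H> p p
step 3: stack=$ p p <H> s  input=s p t r r p p $  — match s
step 4: stack=$ p p <H>  input=p t r r p p $  — expand <H> -> p <N> r
step 5: stack=$ p p r <N> p  input=p t r r p p $  — match p
step 6: stack=$ p p r <N>  input=t r r p p $  — expand <N> -> t r
step 7: stack=$ p p r r t  input=t r r p p $  — match t
step 8: stack=$ p p r r  input=r r p p $  — match r
step 9: stack=$ p p r  input=r p p $  — match r
step 10: stack=$ p p  input=p p $  — match p
step 11: stack=$ p  input=p $  — match p
Accept reached after 11 steps.

11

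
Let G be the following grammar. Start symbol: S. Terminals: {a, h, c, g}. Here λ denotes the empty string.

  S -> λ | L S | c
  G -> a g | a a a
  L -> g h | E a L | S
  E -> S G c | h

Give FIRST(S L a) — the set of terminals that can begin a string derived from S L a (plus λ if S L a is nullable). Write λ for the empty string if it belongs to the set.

FIRST(G): from G->a g we get {a}; from G->a a a we get {a}. So FIRST(G) = {a}.
FIRST(S): from S->λ we get {λ}; from S->L S we get {λ, a, c, g, h}; from S->c we get {c}. So FIRST(S) = {λ, a, c, g, h}.
FIRST(E): from E->S G c we get {a, c, g, h}; from E->h we get {h}. So FIRST(E) = {a, c, g, h}.
FIRST(L): from L->g h we get {g}; from L->E a L we get {a, c, g, h}; from L->S we get {λ, a, c, g, h}. So FIRST(L) = {λ, a, c, g, h}.
FIRST(S L a): take FIRST of each symbol in turn, carrying on past any symbol whose FIRST contains λ; result {a, c, g, h}.

{a, c, g, h}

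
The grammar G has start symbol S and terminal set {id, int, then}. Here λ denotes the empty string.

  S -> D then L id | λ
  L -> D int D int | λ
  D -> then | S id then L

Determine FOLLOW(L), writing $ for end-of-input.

FIRST(S): from S->D then L id we get {id, then}; from S->λ we get {λ}. So FIRST(S) = {λ, id, then}.
FIRST(D): from D->then we get {then}; from D->S id then L we get {id, then}. So FIRST(D) = {id, then}.
FIRST(L): from L->D int D int we get {id, then}; from L->λ we get {λ}. So FIRST(L) = {λ, id, then}.
FOLLOW(S) includes $ since S is the start symbol.
FOLLOW(S): in D->S id then L, S is followed by id then L with FIRST {id}. Thus FOLLOW(S) = {$, id}.
FOLLOW(D): in S->D then L id, D is followed by then L id with FIRST {then}; in L->D int D int (occurrence 1), D is followed by int D int with FIRST {int}; in L->D int D int (occurrence 2), D is followed by int with FIRST {int}. Thus FOLLOW(D) = {int, then}.
FOLLOW(L): in S->D then L id, L is followed by id with FIRST {id}; in D->S id then L, the suffix after L is empty, so FOLLOW(L) ⊇ FOLLOW(D) = {int, then}. Thus FOLLOW(L) = {id, int, then}.

{id, int, then}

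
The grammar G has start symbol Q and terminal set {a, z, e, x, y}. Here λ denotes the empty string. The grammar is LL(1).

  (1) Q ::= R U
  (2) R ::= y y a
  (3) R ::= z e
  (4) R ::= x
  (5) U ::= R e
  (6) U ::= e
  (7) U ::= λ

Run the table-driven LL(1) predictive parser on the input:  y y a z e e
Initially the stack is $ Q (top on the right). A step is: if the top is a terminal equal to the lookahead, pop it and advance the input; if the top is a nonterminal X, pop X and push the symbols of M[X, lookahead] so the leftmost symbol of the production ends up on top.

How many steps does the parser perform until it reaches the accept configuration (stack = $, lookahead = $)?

      Stack      Input          Action
   1  $ Q        y y a z e e $  expand Q ::= R U
   2  $ U R      y y a z e e $  expand R ::= y y a
   3  $ U a y y  y y a z e e $  match y
   4  $ U a y    y a z e e $    match y
   5  $ U a      a z e e $      match a
   6  $ U        z e e $        expand U ::= R e
   7  $ e R      z e e $        expand R ::= z e
   8  $ e e z    z e e $        match z
   9  $ e e      e e $          match e
  10  $ e        e $            match e
Accept reached after 10 steps.

10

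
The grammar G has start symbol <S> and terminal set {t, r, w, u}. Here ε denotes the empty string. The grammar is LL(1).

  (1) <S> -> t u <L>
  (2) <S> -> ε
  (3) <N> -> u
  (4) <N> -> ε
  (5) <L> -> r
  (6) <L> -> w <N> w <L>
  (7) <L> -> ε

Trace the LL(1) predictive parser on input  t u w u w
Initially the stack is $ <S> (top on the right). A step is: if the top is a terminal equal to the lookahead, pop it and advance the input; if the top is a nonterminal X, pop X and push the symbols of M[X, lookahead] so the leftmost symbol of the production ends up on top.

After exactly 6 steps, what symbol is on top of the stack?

u

step 1: stack=$ <S>  input=t u w u w $  — expand <S> -> t u <L>
step 2: stack=$ <L> u t  input=t u w u w $  — match t
step 3: stack=$ <L> u  input=u w u w $  — match u
step 4: stack=$ <L>  input=w u w $  — expand <L> -> w <N> w <L>
step 5: stack=$ <L> w <N> w  input=w u w $  — match w
step 6: stack=$ <L> w <N>  input=u w $  — expand <N> -> u
Stack after step 6: $ <L> w u (top = u).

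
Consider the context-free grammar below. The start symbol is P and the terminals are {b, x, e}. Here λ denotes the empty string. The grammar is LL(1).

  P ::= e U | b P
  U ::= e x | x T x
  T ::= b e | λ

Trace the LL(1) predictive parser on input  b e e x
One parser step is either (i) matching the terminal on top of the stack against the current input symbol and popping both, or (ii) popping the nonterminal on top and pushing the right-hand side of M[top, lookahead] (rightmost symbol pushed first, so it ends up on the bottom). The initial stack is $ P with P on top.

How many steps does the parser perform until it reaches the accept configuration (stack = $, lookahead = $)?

     Stack  Input      Action
  1  $ P    b e e x $  expand P ::= b P
  2  $ P b  b e e x $  match b
  3  $ P    e e x $    expand P ::= e U
  4  $ U e  e e x $    match e
  5  $ U    e x $      expand U ::= e x
  6  $ x e  e x $      match e
  7  $ x    x $        match x
Accept reached after 7 steps.

7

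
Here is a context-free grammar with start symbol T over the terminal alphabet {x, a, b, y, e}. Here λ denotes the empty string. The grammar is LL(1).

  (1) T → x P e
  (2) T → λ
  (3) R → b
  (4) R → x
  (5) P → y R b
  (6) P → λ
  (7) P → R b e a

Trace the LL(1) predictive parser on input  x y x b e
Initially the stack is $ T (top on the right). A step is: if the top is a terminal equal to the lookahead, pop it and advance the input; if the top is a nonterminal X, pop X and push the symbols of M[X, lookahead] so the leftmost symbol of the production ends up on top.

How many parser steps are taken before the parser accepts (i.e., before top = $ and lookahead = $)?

8

step 1: stack=$ T  input=x y x b e $  — expand T → x P e
step 2: stack=$ e P x  input=x y x b e $  — match x
step 3: stack=$ e P  input=y x b e $  — expand P → y R b
step 4: stack=$ e b R y  input=y x b e $  — match y
step 5: stack=$ e b R  input=x b e $  — expand R → x
step 6: stack=$ e b x  input=x b e $  — match x
step 7: stack=$ e b  input=b e $  — match b
step 8: stack=$ e  input=e $  — match e
Accept reached after 8 steps.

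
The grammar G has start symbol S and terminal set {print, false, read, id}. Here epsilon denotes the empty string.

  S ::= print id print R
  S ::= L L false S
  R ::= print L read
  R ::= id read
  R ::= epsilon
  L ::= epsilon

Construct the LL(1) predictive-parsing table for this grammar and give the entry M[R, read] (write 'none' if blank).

FIRST(R): from R::=print L read we get {print}; from R::=id read we get {id}; from R::=epsilon we get {epsilon}. So FIRST(R) = {epsilon, id, print}.
FIRST(L): from L::=epsilon we get {epsilon}. So FIRST(L) = {epsilon}.
FIRST(S): from S::=print id print R we get {print}; from S::=L L false S we get {false}. So FIRST(S) = {false, print}.
FOLLOW(S) includes $ since S is the start symbol.
FOLLOW(S): in S::=L L false S, the suffix after S is empty (adds nothing new). Thus FOLLOW(S) = {$}.
FOLLOW(R): in S::=print id print R, the suffix after R is empty, so FOLLOW(R) ⊇ FOLLOW(S) = {$}. Thus FOLLOW(R) = {$}.
For R ::= print L read: FIRST(print L read) = {print}, so it goes in M[R, t] for t ∈ {print}.
For R ::= id read: FIRST(id read) = {id}, so it goes in M[R, t] for t ∈ {id}.
For R ::= epsilon: FIRST(epsilon) = {epsilon}, so it goes in M[R, t] for t ∈ {}; since epsilon ∈ FIRST, also for every t ∈ FOLLOW(R) = {$}.
None of these place a production in M[R, read].

none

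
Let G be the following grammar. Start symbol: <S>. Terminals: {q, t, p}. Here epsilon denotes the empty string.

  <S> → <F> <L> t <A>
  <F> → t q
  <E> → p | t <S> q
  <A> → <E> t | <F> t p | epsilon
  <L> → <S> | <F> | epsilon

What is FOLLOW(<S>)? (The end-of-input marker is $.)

{$, q, t}

FIRST(<F>): from <F>→t q we get {t}. So FIRST(<F>) = {t}.
FIRST(<E>): from <E>→p we get {p}; from <E>→t <S> q we get {t}. So FIRST(<E>) = {p, t}.
FIRST(<S>): from <S>→<F> <L> t <A> we get {t}. So FIRST(<S>) = {t}.
FIRST(<A>): from <A>→<E> t we get {p, t}; from <A>→<F> t p we get {t}; from <A>→epsilon we get {epsilon}. So FIRST(<A>) = {epsilon, p, t}.
FIRST(<L>): from <L>→<S> we get {t}; from <L>→<F> we get {t}; from <L>→epsilon we get {epsilon}. So FIRST(<L>) = {epsilon, t}.
FOLLOW(<S>) includes $ since <S> is the start symbol.
FOLLOW(<E>): in <A>→<E> t, <E> is followed by t with FIRST {t}. Thus FOLLOW(<E>) = {t}.
FOLLOW(<L>): in <S>→<F> <L> t <A>, <L> is followed by t <A> with FIRST {t}. Thus FOLLOW(<L>) = {t}.
FOLLOW(<S>): in <E>→t <S> q, <S> is followed by q with FIRST {q}; in <L>→<S>, the suffix after <S> is empty, so FOLLOW(<S>) ⊇ FOLLOW(<L>) = {t}. Thus FOLLOW(<S>) = {$, q, t}.
FOLLOW(<F>): in <S>→<F> <L> t <A>, <F> is followed by <L> t <A> with FIRST {t}; in <A>→<F> t p, <F> is followed by t p with FIRST {t}; in <L>→<F>, the suffix after <F> is empty, so FOLLOW(<F>) ⊇ FOLLOW(<L>) = {t}. Thus FOLLOW(<F>) = {t}.
FOLLOW(<A>): in <S>→<F> <L> t <A>, the suffix after <A> is empty, so FOLLOW(<A>) ⊇ FOLLOW(<S>) = {$, q, t}. Thus FOLLOW(<A>) = {$, q, t}.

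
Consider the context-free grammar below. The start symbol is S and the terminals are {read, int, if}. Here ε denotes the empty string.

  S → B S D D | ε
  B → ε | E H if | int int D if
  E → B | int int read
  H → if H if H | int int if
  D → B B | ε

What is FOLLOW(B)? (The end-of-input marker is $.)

FIRST(H) = {if, int}
FIRST(S) = {ε, if, int}  (via B S D D)
FIRST(B) = {ε, if, int}  (via E H if)
FIRST(E) = {ε, if, int}  (via B)
FIRST(D) = {ε, if, int}  (via B B)
FOLLOW(S) includes $ since S is the start symbol.
FOLLOW(S): in S→B S D D, S is followed by D D with FIRST {ε, if, int}; in S→B S D D, the suffix after S is nullable (adds nothing new). Thus FOLLOW(S) = {$, if, int}.
FOLLOW(E): in B→E H if, E is followed by H if with FIRST {if, int}. Thus FOLLOW(E) = {if, int}.
FOLLOW(H): in B→E H if, H is followed by if with FIRST {if}; in H→if H if H (occurrence 1), H is followed by if H with FIRST {if}; in H→if H if H (occurrence 2), the suffix after H is empty (adds nothing new). Thus FOLLOW(H) = {if}.
FOLLOW(D): in S→B S D D (occurrence 1), D is followed by D with FIRST {ε, if, int}; in S→B S D D (occurrence 1), the suffix after D is nullable, so FOLLOW(D) ⊇ FOLLOW(S) = {$, if, int}; in S→B S D D (occurrence 2), the suffix after D is empty, so FOLLOW(D) ⊇ FOLLOW(S) = {$, if, int}; in B→int int D if, D is followed by if with FIRST {if}. Thus FOLLOW(D) = {$, if, int}.
FOLLOW(B): in S→B S D D, B is followed by S D D with FIRST {ε, if, int}; in S→B S D D, the suffix after B is nullable, so FOLLOW(B) ⊇ FOLLOW(S) = {$, if, int}; in E→B, the suffix after B is empty, so FOLLOW(B) ⊇ FOLLOW(E) = {if, int}; in D→B B (occurrence 1), B is followed by B with FIRST {ε, if, int}; in D→B B (occurrence 1), the suffix after B is nullable, so FOLLOW(B) ⊇ FOLLOW(D) = {$, if, int}; in D→B B (occurrence 2), the suffix after B is empty, so FOLLOW(B) ⊇ FOLLOW(D) = {$, if, int}. Thus FOLLOW(B) = {$, if, int}.

{$, if, int}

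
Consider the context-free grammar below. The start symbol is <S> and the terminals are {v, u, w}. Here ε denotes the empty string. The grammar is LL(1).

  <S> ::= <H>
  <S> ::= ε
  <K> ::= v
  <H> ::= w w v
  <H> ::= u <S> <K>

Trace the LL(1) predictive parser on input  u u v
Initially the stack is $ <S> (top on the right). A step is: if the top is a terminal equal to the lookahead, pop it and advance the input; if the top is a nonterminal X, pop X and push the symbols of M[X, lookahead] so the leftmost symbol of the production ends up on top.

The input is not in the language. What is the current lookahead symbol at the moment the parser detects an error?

step 1: stack=$ <S>  input=u u v $  — expand <S> ::= <H>
step 2: stack=$ <H>  input=u u v $  — expand <H> ::= u <S> <K>
step 3: stack=$ <K> <S> u  input=u u v $  — match u
step 4: stack=$ <K> <S>  input=u v $  — expand <S> ::= <H>
step 5: stack=$ <K> <H>  input=u v $  — expand <H> ::= u <S> <K>
step 6: stack=$ <K> <K> <S> u  input=u v $  — match u
step 7: stack=$ <K> <K> <S>  input=v $  — expand <S> ::= ε
step 8: stack=$ <K> <K>  input=v $  — expand <K> ::= v
step 9: stack=$ <K> v  input=v $  — match v
step 10: stack=$ <K>  input=$  — error: M[<K>, $] is empty

$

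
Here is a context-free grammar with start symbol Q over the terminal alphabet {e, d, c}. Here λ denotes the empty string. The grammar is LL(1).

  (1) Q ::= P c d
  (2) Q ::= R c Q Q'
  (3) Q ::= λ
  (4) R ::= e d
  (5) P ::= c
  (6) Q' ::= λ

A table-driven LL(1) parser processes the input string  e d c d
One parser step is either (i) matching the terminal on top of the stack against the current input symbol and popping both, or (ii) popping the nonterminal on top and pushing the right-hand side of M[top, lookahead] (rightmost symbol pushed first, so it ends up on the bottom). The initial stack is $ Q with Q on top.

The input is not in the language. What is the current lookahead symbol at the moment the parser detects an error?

     Stack         Input      Action
  1  $ Q           e d c d $  expand Q ::= R c Q Q'
  2  $ Q' Q c R    e d c d $  expand R ::= e d
  3  $ Q' Q c d e  e d c d $  match e
  4  $ Q' Q c d    d c d $    match d
  5  $ Q' Q c      c d $      match c
  6  $ Q' Q        d $        error: M[Q, d] is empty

d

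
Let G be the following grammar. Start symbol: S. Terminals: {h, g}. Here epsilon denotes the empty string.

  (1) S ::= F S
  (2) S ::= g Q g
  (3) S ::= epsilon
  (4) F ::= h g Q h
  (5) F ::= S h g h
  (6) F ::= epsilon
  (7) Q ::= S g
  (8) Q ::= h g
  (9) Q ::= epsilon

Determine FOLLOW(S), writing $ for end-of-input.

{$, g, h}

FIRST(S) = {epsilon, g, h}  (via F S)
FIRST(F) = {epsilon, g, h}  (via S h g h)
FIRST(Q) = {epsilon, g, h}  (via S g)
FOLLOW(S) includes $ since S is the start symbol.
FOLLOW(S): in S::=F S, the suffix after S is empty (adds nothing new); in F::=S h g h, S is followed by h g h with FIRST {h}; in Q::=S g, S is followed by g with FIRST {g}. Thus FOLLOW(S) = {$, g, h}.
FOLLOW(F): in S::=F S, F is followed by S with FIRST {epsilon, g, h}; in S::=F S, the suffix after F is nullable, so FOLLOW(F) ⊇ FOLLOW(S) = {$, g, h}. Thus FOLLOW(F) = {$, g, h}.
FOLLOW(Q): in S::=g Q g, Q is followed by g with FIRST {g}; in F::=h g Q h, Q is followed by h with FIRST {h}. Thus FOLLOW(Q) = {g, h}.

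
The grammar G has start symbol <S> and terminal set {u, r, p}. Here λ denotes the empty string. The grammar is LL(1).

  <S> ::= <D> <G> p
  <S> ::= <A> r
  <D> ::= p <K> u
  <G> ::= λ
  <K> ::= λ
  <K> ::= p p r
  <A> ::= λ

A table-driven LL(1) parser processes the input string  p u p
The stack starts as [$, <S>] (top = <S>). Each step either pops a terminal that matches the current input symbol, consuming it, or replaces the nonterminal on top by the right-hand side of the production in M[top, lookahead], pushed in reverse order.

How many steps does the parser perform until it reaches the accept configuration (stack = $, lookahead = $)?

7

step 1: stack=$ <S>  input=p u p $  — expand <S> ::= <D> <G> p
step 2: stack=$ p <G> <D>  input=p u p $  — expand <D> ::= p <K> u
step 3: stack=$ p <G> u <K> p  input=p u p $  — match p
step 4: stack=$ p <G> u <K>  input=u p $  — expand <K> ::= λ
step 5: stack=$ p <G> u  input=u p $  — match u
step 6: stack=$ p <G>  input=p $  — expand <G> ::= λ
step 7: stack=$ p  input=p $  — match p
Accept reached after 7 steps.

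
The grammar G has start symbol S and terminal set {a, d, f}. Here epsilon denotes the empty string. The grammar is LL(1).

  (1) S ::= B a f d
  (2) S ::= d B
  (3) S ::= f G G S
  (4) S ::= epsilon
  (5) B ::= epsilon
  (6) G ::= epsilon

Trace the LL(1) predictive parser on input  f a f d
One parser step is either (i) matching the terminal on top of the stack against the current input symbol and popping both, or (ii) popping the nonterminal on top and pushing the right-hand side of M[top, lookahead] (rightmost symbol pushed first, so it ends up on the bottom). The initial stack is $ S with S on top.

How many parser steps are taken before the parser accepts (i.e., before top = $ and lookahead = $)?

     Stack      Input      Action
  1  $ S        f a f d $  expand S ::= f G G S
  2  $ S G G f  f a f d $  match f
  3  $ S G G    a f d $    expand G ::= epsilon
  4  $ S G      a f d $    expand G ::= epsilon
  5  $ S        a f d $    expand S ::= B a f d
  6  $ d f a B  a f d $    expand B ::= epsilon
  7  $ d f a    a f d $    match a
  8  $ d f      f d $      match f
  9  $ d        d $        match d
Accept reached after 9 steps.

9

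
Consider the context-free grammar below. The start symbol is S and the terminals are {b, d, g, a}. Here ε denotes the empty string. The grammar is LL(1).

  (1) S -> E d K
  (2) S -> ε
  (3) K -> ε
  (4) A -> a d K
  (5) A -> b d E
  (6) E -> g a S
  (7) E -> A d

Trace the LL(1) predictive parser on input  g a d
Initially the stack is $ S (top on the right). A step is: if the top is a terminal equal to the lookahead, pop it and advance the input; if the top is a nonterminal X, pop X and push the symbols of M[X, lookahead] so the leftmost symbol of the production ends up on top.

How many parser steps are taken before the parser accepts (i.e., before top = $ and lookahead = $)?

7

step 1: stack=$ S  input=g a d $  — expand S -> E d K
step 2: stack=$ K d E  input=g a d $  — expand E -> g a S
step 3: stack=$ K d S a g  input=g a d $  — match g
step 4: stack=$ K d S a  input=a d $  — match a
step 5: stack=$ K d S  input=d $  — expand S -> ε
step 6: stack=$ K d  input=d $  — match d
step 7: stack=$ K  input=$  — expand K -> ε
Accept reached after 7 steps.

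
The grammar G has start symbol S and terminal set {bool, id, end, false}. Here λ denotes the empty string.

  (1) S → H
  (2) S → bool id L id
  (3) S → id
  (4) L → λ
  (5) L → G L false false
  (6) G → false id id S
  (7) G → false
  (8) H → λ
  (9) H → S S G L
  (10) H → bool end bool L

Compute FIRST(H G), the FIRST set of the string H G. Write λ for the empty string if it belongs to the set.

{bool, false, id}

FIRST(G): from G→false id id S we get {false}; from G→false we get {false}. So FIRST(G) = {false}.
FIRST(L): from L→λ we get {λ}; from L→G L false false we get {false}. So FIRST(L) = {λ, false}.
FIRST(S): from S→H we get {λ, bool, false, id}; from S→bool id L id we get {bool}; from S→id we get {id}. So FIRST(S) = {λ, bool, false, id}.
FIRST(H): from H→λ we get {λ}; from H→S S G L we get {bool, false, id}; from H→bool end bool L we get {bool}. So FIRST(H) = {λ, bool, false, id}.
FIRST(H G): take FIRST of each symbol in turn, carrying on past any symbol whose FIRST contains λ; result {bool, false, id}.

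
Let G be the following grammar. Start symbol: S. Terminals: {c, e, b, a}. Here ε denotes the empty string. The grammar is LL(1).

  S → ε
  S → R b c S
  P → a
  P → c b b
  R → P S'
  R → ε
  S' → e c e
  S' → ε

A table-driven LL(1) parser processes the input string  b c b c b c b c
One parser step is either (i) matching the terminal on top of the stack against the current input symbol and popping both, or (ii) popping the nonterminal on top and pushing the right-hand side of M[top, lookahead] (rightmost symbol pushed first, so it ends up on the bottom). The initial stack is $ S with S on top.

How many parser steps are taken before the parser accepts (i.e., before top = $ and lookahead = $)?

17

step 1: stack=$ S  input=b c b c b c b c $  — expand S → R b c S
step 2: stack=$ S c b R  input=b c b c b c b c $  — expand R → ε
step 3: stack=$ S c b  input=b c b c b c b c $  — match b
step 4: stack=$ S c  input=c b c b c b c $  — match c
step 5: stack=$ S  input=b c b c b c $  — expand S → R b c S
step 6: stack=$ S c b R  input=b c b c b c $  — expand R → ε
step 7: stack=$ S c b  input=b c b c b c $  — match b
step 8: stack=$ S c  input=c b c b c $  — match c
step 9: stack=$ S  input=b c b c $  — expand S → R b c S
step 10: stack=$ S c b R  input=b c b c $  — expand R → ε
step 11: stack=$ S c b  input=b c b c $  — match b
step 12: stack=$ S c  input=c b c $  — match c
step 13: stack=$ S  input=b c $  — expand S → R b c S
step 14: stack=$ S c b R  input=b c $  — expand R → ε
step 15: stack=$ S c b  input=b c $  — match b
step 16: stack=$ S c  input=c $  — match c
step 17: stack=$ S  input=$  — expand S → ε
Accept reached after 17 steps.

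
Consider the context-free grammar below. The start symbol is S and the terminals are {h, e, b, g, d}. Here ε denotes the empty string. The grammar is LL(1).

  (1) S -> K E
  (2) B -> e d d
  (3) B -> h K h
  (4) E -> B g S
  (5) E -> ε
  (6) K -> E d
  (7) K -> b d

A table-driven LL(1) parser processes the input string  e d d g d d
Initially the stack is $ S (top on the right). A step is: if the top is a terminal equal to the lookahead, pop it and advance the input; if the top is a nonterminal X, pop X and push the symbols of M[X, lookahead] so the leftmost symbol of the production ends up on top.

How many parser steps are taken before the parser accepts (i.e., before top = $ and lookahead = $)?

15

      Stack            Input          Action
   1  $ S              e d d g d d $  expand S -> K E
   2  $ E K            e d d g d d $  expand K -> E d
   3  $ E d E          e d d g d d $  expand E -> B g S
   4  $ E d S g B      e d d g d d $  expand B -> e d d
   5  $ E d S g d d e  e d d g d d $  match e
   6  $ E d S g d d    d d g d d $    match d
   7  $ E d S g d      d g d d $      match d
   8  $ E d S g        g d d $        match g
   9  $ E d S          d d $          expand S -> K E
  10  $ E d E K        d d $          expand K -> E d
  11  $ E d E d E      d d $          expand E -> ε
  12  $ E d E d        d d $          match d
  13  $ E d E          d $            expand E -> ε
  14  $ E d            d $            match d
  15  $ E              $              expand E -> ε
Accept reached after 15 steps.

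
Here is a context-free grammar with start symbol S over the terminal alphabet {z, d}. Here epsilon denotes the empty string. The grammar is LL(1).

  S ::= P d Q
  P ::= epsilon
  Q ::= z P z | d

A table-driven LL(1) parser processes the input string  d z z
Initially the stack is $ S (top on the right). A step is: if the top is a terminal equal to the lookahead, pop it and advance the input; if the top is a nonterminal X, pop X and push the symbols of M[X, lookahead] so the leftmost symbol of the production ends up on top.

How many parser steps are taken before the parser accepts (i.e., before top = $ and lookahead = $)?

     Stack    Input    Action
  1  $ S      d z z $  expand S ::= P d Q
  2  $ Q d P  d z z $  expand P ::= epsilon
  3  $ Q d    d z z $  match d
  4  $ Q      z z $    expand Q ::= z P z
  5  $ z P z  z z $    match z
  6  $ z P    z $      expand P ::= epsilon
  7  $ z      z $      match z
Accept reached after 7 steps.

7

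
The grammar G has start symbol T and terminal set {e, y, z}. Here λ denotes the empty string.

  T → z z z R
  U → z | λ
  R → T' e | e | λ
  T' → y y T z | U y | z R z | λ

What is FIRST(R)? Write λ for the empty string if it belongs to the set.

{λ, e, y, z}

FIRST(T) = {z}
FIRST(U) = {λ, z}
FIRST(T') = {λ, y, z}  (via U y)
FIRST(R) = {λ, e, y, z}  (via T' e)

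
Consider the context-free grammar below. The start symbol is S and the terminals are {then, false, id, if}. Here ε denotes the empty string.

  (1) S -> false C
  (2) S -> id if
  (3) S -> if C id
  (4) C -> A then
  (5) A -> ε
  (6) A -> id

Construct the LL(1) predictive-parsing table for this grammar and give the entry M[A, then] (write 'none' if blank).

A -> ε

FIRST(S): from S->false C we get {false}; from S->id if we get {id}; from S->if C id we get {if}. So FIRST(S) = {false, id, if}.
FIRST(A): from A->ε we get {ε}; from A->id we get {id}. So FIRST(A) = {ε, id}.
FIRST(C): from C->A then we get {id, then}. So FIRST(C) = {id, then}.
FOLLOW(S) includes $ since S is the start symbol.
FOLLOW(A): in C->A then, A is followed by then with FIRST {then}. Thus FOLLOW(A) = {then}.
For A -> ε: FIRST(ε) = {ε}, so it goes in M[A, t] for t ∈ {}; since ε ∈ FIRST, also for every t ∈ FOLLOW(A) = {then}.
For A -> id: FIRST(id) = {id}, so it goes in M[A, t] for t ∈ {id}.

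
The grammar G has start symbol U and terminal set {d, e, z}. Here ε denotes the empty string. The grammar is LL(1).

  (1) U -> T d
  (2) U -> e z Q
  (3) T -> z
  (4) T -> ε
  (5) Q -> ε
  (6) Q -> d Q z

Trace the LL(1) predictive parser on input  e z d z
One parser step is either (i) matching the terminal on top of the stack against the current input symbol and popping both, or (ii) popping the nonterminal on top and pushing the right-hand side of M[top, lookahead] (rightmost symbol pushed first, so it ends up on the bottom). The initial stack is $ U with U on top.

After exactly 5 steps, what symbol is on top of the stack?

step 1: stack=$ U  input=e z d z $  — expand U -> e z Q
step 2: stack=$ Q z e  input=e z d z $  — match e
step 3: stack=$ Q z  input=z d z $  — match z
step 4: stack=$ Q  input=d z $  — expand Q -> d Q z
step 5: stack=$ z Q d  input=d z $  — match d
Stack after step 5: $ z Q (top = Q).

Q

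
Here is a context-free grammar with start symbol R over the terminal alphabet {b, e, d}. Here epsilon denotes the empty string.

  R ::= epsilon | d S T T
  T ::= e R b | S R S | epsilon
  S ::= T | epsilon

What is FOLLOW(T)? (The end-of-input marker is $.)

{$, b, d, e}

FIRST(R): from R::=epsilon we get {epsilon}; from R::=d S T T we get {d}. So FIRST(R) = {epsilon, d}.
FIRST(T): from T::=e R b we get {e}; from T::=S R S we get {epsilon, d, e}; from T::=epsilon we get {epsilon}. So FIRST(T) = {epsilon, d, e}.
FIRST(S): from S::=T we get {epsilon, d, e}; from S::=epsilon we get {epsilon}. So FIRST(S) = {epsilon, d, e}.
FOLLOW(R) includes $ since R is the start symbol.
FOLLOW(R): in T::=e R b, R is followed by b with FIRST {b}; in T::=S R S, R is followed by S with FIRST {epsilon, d, e}; in T::=S R S, the suffix after R is nullable, so FOLLOW(R) ⊇ FOLLOW(T) = {$, b, d, e}. Thus FOLLOW(R) = {$, b, d, e}.
FOLLOW(T): in R::=d S T T (occurrence 1), T is followed by T with FIRST {epsilon, d, e}; in R::=d S T T (occurrence 1), the suffix after T is nullable, so FOLLOW(T) ⊇ FOLLOW(R) = {$, b, d, e}; in R::=d S T T (occurrence 2), the suffix after T is empty, so FOLLOW(T) ⊇ FOLLOW(R) = {$, b, d, e}; in S::=T, the suffix after T is empty, so FOLLOW(T) ⊇ FOLLOW(S) = {$, b, d, e}. Thus FOLLOW(T) = {$, b, d, e}.
FOLLOW(S): in R::=d S T T, S is followed by T T with FIRST {epsilon, d, e}; in R::=d S T T, the suffix after S is nullable, so FOLLOW(S) ⊇ FOLLOW(R) = {$, b, d, e}; in T::=S R S (occurrence 1), S is followed by R S with FIRST {epsilon, d, e}; in T::=S R S (occurrence 1), the suffix after S is nullable, so FOLLOW(S) ⊇ FOLLOW(T) = {$, b, d, e}; in T::=S R S (occurrence 2), the suffix after S is empty, so FOLLOW(S) ⊇ FOLLOW(T) = {$, b, d, e}. Thus FOLLOW(S) = {$, b, d, e}.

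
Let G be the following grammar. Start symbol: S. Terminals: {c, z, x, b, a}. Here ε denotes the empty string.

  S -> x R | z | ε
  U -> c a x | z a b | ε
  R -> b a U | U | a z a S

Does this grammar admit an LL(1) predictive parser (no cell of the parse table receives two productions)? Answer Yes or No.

Yes

FIRST(S) = {ε, x, z}
FIRST(U) = {ε, c, z}
FIRST(R) = {ε, a, b, c, z}
FOLLOW(S) = {$}
FOLLOW(U) = {$}
FOLLOW(R) = {$}
Each cell of M receives at most one production.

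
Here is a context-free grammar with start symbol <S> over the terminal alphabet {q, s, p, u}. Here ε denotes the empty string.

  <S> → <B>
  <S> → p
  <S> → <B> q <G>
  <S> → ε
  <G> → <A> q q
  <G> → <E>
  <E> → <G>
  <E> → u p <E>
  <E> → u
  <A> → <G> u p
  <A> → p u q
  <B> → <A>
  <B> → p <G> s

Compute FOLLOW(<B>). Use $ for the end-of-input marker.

{$, q}

FIRST(<S>): from <S>→<B> we get {p, u}; from <S>→p we get {p}; from <S>→<B> q <G> we get {p, u}; from <S>→ε we get {ε}. So FIRST(<S>) = {ε, p, u}.
FIRST(<G>): from <G>→<A> q q we get {p, u}; from <G>→<E> we get {p, u}. So FIRST(<G>) = {p, u}.
FIRST(<E>): from <E>→<G> we get {p, u}; from <E>→u p <E> we get {u}; from <E>→u we get {u}. So FIRST(<E>) = {p, u}.
FIRST(<A>): from <A>→<G> u p we get {p, u}; from <A>→p u q we get {p}. So FIRST(<A>) = {p, u}.
FIRST(<B>): from <B>→<A> we get {p, u}; from <B>→p <G> s we get {p}. So FIRST(<B>) = {p, u}.
FOLLOW(<S>) includes $ since <S> is the start symbol.
FOLLOW(<S>): <S> appears on no right-hand side. Thus FOLLOW(<S>) = {$}.
FOLLOW(<B>): in <S>→<B>, the suffix after <B> is empty, so FOLLOW(<B>) ⊇ FOLLOW(<S>) = {$}; in <S>→<B> q <G>, <B> is followed by q <G> with FIRST {q}. Thus FOLLOW(<B>) = {$, q}.
FOLLOW(<A>): in <G>→<A> q q, <A> is followed by q q with FIRST {q}; in <B>→<A>, the suffix after <A> is empty, so FOLLOW(<A>) ⊇ FOLLOW(<B>) = {$, q}. Thus FOLLOW(<A>) = {$, q}.
FOLLOW(<G>): in <S>→<B> q <G>, the suffix after <G> is empty, so FOLLOW(<G>) ⊇ FOLLOW(<S>) = {$}; in <E>→<G>, the suffix after <G> is empty, so FOLLOW(<G>) ⊇ FOLLOW(<E>) = {$, s, u}; in <A>→<G> u p, <G> is followed by u p with FIRST {u}; in <B>→p <G> s, <G> is followed by s with FIRST {s}. Thus FOLLOW(<G>) = {$, s, u}.
FOLLOW(<E>): in <G>→<E>, the suffix after <E> is empty, so FOLLOW(<E>) ⊇ FOLLOW(<G>) = {$, s, u}; in <E>→u p <E>, the suffix after <E> is empty (adds nothing new). Thus FOLLOW(<E>) = {$, s, u}.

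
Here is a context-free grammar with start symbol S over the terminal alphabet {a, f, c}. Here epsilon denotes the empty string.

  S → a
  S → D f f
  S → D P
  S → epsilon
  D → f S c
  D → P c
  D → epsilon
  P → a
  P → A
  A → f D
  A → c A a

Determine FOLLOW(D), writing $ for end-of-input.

{$, a, c, f}

FIRST(A): from A→f D we get {f}; from A→c A a we get {c}. So FIRST(A) = {c, f}.
FIRST(P): from P→a we get {a}; from P→A we get {c, f}. So FIRST(P) = {a, c, f}.
FIRST(D): from D→f S c we get {f}; from D→P c we get {a, c, f}; from D→epsilon we get {epsilon}. So FIRST(D) = {epsilon, a, c, f}.
FIRST(S): from S→a we get {a}; from S→D f f we get {a, c, f}; from S→D P we get {a, c, f}; from S→epsilon we get {epsilon}. So FIRST(S) = {epsilon, a, c, f}.
FOLLOW(S) includes $ since S is the start symbol.
FOLLOW(S): in D→f S c, S is followed by c with FIRST {c}. Thus FOLLOW(S) = {$, c}.
FOLLOW(P): in S→D P, the suffix after P is empty, so FOLLOW(P) ⊇ FOLLOW(S) = {$, c}; in D→P c, P is followed by c with FIRST {c}. Thus FOLLOW(P) = {$, c}.
FOLLOW(A): in P→A, the suffix after A is empty, so FOLLOW(A) ⊇ FOLLOW(P) = {$, c}; in A→c A a, A is followed by a with FIRST {a}. Thus FOLLOW(A) = {$, a, c}.
FOLLOW(D): in S→D f f, D is followed by f f with FIRST {f}; in S→D P, D is followed by P with FIRST {a, c, f}; in A→f D, the suffix after D is empty, so FOLLOW(D) ⊇ FOLLOW(A) = {$, a, c}. Thus FOLLOW(D) = {$, a, c, f}.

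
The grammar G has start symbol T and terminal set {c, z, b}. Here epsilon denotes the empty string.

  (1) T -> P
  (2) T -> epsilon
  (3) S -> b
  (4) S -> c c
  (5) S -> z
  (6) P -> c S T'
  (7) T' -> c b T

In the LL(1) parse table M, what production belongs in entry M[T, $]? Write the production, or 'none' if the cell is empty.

T -> epsilon

FIRST(S) = {b, c, z}
FIRST(P) = {c}
FIRST(T') = {c}
FIRST(T) = {epsilon, c}  (via P)
FOLLOW(T) includes $ since T is the start symbol.
FOLLOW(T): in T'->c b T, the suffix after T is empty, so FOLLOW(T) ⊇ FOLLOW(T') = {$}. Thus FOLLOW(T) = {$}.
FOLLOW(T'): in P->c S T', the suffix after T' is empty, so FOLLOW(T') ⊇ FOLLOW(P) = {$}. Thus FOLLOW(T') = {$}.
For T -> P: FIRST(P) = {c}, so it goes in M[T, t] for t ∈ {c}.
For T -> epsilon: FIRST(epsilon) = {epsilon}, so it goes in M[T, t] for t ∈ {}; since epsilon ∈ FIRST, also for every t ∈ FOLLOW(T) = {$}.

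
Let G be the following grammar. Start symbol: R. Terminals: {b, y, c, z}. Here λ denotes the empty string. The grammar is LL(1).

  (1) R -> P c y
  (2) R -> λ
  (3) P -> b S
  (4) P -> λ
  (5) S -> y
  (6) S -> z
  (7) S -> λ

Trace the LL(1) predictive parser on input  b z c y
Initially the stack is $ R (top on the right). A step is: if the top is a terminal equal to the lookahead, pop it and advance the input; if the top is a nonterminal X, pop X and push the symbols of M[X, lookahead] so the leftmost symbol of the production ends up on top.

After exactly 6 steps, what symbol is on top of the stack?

     Stack      Input      Action
  1  $ R        b z c y $  expand R -> P c y
  2  $ y c P    b z c y $  expand P -> b S
  3  $ y c S b  b z c y $  match b
  4  $ y c S    z c y $    expand S -> z
  5  $ y c z    z c y $    match z
  6  $ y c      c y $      match c
Stack after step 6: $ y (top = y).

y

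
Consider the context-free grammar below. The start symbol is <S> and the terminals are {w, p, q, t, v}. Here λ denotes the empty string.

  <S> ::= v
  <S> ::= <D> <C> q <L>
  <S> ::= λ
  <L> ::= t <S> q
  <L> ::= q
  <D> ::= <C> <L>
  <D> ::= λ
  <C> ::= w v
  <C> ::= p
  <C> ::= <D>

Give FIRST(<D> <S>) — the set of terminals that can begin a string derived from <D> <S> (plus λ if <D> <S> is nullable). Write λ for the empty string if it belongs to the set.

{λ, p, q, t, v, w}

FIRST(<L>): from <L>::=t <S> q we get {t}; from <L>::=q we get {q}. So FIRST(<L>) = {q, t}.
FIRST(<S>): from <S>::=v we get {v}; from <S>::=<D> <C> q <L> we get {p, q, t, w}; from <S>::=λ we get {λ}. So FIRST(<S>) = {λ, p, q, t, v, w}.
FIRST(<D>): from <D>::=<C> <L> we get {p, q, t, w}; from <D>::=λ we get {λ}. So FIRST(<D>) = {λ, p, q, t, w}.
FIRST(<C>): from <C>::=w v we get {w}; from <C>::=p we get {p}; from <C>::=<D> we get {λ, p, q, t, w}. So FIRST(<C>) = {λ, p, q, t, w}.
FIRST(<D> <S>): take FIRST of each symbol in turn, carrying on past any symbol whose FIRST contains λ; result {λ, p, q, t, v, w}.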